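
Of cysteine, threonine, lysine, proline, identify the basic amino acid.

lysine

Lysine (K), arginine (R), and histidine (H) have basic, nitrogen-containing side chains.
Of the listed options, only lysine belongs to this group.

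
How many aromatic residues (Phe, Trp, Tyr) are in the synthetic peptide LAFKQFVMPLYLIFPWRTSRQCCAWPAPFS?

Matching residues: F3, F6, Y11, F14, W16, W25, F29.

7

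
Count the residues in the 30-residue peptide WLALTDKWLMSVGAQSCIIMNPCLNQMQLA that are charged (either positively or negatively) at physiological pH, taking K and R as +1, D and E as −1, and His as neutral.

2

Charged side chains at pH ~7.4: K, R (positive); D, E (negative).
Matching residues: D6, K7.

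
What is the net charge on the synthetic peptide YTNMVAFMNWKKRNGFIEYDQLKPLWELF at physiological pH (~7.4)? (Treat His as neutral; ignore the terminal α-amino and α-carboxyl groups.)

+1

At pH ~7.4 the Lys and Arg side chains are protonated (+1), the Asp and Glu side chains are deprotonated (−1), and with His taken as neutral all other side chains carry no charge.
Positive (K, R): K11, K12, R13, K23 → +4.
Negative (D, E): E18, D20, E27 → −3.
Net charge = (+4) + (−3) = +1.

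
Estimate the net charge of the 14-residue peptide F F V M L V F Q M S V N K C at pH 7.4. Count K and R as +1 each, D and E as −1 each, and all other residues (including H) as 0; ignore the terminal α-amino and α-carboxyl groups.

Positive (K, R): K13 → +1.
Negative (D, E): none → −0.
Net charge = (+1) + (−0) = +1.

+1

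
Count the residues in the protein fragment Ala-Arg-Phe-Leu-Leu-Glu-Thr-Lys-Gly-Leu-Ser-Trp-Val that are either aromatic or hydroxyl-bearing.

Aromatic: F, W, Y. Hydroxyl-bearing: S, T, Y.
Aromatic residues here: Phe3, Trp12 (2).
Hydroxyl-bearing residues here: Thr7, Ser11 (2).
(Y belongs to both groups, but none appear in this sequence.) Total = 2 + 2 = 4.

4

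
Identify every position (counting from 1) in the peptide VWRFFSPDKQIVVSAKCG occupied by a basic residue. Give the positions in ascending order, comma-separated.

3, 9, 16

K, R, and H are the three residues with basic side chains (ε-amine, guanidinium, and imidazole respectively).
Matching residues: R3, K9, K16.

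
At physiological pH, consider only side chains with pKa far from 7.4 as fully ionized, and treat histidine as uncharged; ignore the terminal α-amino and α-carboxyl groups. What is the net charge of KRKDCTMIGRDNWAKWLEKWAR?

+4

At pH ~7.4 the Lys and Arg side chains are protonated (+1), the Asp and Glu side chains are deprotonated (−1), and with His taken as neutral all other side chains carry no charge.
Positive (K, R): K1, R2, K3, R10, K15, K19, R22 → +7.
Negative (D, E): D4, D11, E18 → −3.
Net charge = (+7) + (−3) = +4.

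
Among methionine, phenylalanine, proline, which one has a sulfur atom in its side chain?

The sulfur-bearing residues are cysteine (–SH) and methionine (–S–CH₃).
Of the listed options, only methionine belongs to this group.

methionine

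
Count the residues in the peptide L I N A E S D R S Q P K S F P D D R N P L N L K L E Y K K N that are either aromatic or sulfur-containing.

Aromatic: F, W, Y. Sulfur-containing: C, M.
Aromatic residues here: F14, Y27 (2).
Sulfur-containing residues here: none (0).
The two groups share no amino acid, so total = 2 + 0 = 2.

2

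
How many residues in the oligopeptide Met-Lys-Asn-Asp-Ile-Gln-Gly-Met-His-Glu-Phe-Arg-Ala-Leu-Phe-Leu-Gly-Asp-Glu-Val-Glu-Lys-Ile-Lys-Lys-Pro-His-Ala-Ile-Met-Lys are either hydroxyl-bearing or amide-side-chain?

Hydroxyl-bearing: S, T, Y. Amide-side-chain: N, Q.
Hydroxyl-bearing residues here: none (0).
Amide-side-chain residues here: Asn3, Gln6 (2).
The two groups share no amino acid, so total = 0 + 2 = 2.

2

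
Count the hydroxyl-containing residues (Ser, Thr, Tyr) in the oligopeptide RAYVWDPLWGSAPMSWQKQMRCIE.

Matching residues: Y3, S11, S15.

3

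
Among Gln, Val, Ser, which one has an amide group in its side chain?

Asparagine (N) and glutamine (Q) have uncharged amide side chains.
Of the listed options, only Gln belongs to this group.

Gln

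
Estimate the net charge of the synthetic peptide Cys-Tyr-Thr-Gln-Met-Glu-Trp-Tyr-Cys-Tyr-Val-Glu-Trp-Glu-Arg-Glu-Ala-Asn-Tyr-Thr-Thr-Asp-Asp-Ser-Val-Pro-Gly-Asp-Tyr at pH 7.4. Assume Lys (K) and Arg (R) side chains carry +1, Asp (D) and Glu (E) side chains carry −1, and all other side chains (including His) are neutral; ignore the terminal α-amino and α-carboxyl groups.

-6

Positive (K, R): Arg15 → +1.
Negative (D, E): Glu6, Glu12, Glu14, Glu16, Asp22, Asp23, Asp28 → −7.
Net charge = (+1) + (−7) = −6.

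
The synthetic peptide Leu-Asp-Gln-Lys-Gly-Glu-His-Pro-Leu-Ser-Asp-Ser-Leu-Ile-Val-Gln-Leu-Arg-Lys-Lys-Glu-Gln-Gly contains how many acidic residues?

4

Only D (aspartate) and E (glutamate) carry a side-chain carboxylic acid.
Matching residues: Asp2, Glu6, Asp11, Glu21.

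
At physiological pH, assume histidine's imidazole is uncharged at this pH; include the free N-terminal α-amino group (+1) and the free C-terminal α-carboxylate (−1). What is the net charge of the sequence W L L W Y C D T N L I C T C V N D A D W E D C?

-5

Near pH 7.4, K and R contribute +1 each, D and E contribute −1 each, and every other side chain (His included, as stated) is uncharged.
Positive (K, R): none → +0.
Negative (D, E): D7, D17, D19, E21, D22 → −5.
The N-terminus (+1) and C-terminus (−1) cancel.
Net charge = (+0) + (−5) = −5.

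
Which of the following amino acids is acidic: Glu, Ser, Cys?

The acidic residues are Asp (D) and Glu (E), whose side chains end in a carboxylate group.
Of the listed options, only Glu belongs to this group.

Glu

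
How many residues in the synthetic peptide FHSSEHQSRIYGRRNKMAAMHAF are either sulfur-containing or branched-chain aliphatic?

Sulfur-containing: C, M. Branched-chain aliphatic: I, L, V.
Sulfur-containing residues here: M17, M20 (2).
Branched-chain aliphatic residues here: I10 (1).
The two groups share no amino acid, so total = 2 + 1 = 3.

3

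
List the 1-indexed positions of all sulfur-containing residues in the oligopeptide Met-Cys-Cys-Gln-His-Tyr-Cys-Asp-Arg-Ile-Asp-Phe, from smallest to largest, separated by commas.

1, 2, 3, 7

Cysteine (C, thiol) and methionine (M, thioether) are the two sulfur-containing amino acids.
Matching residues: Met1, Cys2, Cys3, Cys7.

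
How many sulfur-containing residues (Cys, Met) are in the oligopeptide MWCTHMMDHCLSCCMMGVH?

Matching residues: M1, C3, M6, M7, C10, C13, C14, M15, M16.

9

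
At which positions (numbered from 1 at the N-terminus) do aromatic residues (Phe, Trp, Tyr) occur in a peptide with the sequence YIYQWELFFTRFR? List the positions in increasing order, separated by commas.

1, 3, 5, 8, 9, 12

Matching residues: Y1, Y3, W5, F8, F9, F12.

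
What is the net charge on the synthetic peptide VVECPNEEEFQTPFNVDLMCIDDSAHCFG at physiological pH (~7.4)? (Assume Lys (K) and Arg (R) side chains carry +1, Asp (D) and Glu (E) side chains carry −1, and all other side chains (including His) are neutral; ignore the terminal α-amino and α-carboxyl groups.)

-7

Positive (K, R): none → +0.
Negative (D, E): E3, E7, E8, E9, D17, D22, D23 → −7.
Net charge = (+0) + (−7) = −7.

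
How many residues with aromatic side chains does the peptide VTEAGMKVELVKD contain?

0

F, W, and Y each carry an aromatic ring on the side chain.
None of the 13 residues belong to this group.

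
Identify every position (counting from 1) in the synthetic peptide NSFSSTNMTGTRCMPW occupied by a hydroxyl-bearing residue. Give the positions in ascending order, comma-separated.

2, 4, 5, 6, 9, 11

The –OH-bearing residues are Ser, Thr (aliphatic alcohols), and Tyr (phenol).
Matching residues: S2, S4, S5, T6, T9, T11.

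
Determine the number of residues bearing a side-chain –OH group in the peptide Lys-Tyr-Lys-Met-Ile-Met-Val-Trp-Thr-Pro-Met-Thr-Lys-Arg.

3

The –OH-bearing residues are Ser, Thr (aliphatic alcohols), and Tyr (phenol).
Matching residues: Tyr2, Thr9, Thr12.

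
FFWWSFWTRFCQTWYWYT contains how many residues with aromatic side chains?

11

Phenylalanine (F), tryptophan (W), and tyrosine (Y) have aromatic ring side chains.
Matching residues: F1, F2, W3, W4, F6, W7, F10, W14, Y15, W16, Y17.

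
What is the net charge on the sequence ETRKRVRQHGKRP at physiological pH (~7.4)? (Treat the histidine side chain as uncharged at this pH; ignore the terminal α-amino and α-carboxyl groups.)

Near pH 7.4, K and R contribute +1 each, D and E contribute −1 each, and every other side chain (His included, as stated) is uncharged.
Positive (K, R): R3, K4, R5, R7, K11, R12 → +6.
Negative (D, E): E1 → −1.
Net charge = (+6) + (−1) = +5.

+5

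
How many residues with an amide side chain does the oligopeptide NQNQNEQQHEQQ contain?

The amide-side-chain residues are Asn (N) and Gln (Q).
Matching residues: N1, Q2, N3, Q4, N5, Q7, Q8, Q11, Q12.

9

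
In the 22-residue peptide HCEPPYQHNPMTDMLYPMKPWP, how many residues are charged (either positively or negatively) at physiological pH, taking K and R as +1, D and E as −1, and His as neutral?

Charged side chains at pH ~7.4: K, R (positive); D, E (negative).
Matching residues: E3, D13, K19.

3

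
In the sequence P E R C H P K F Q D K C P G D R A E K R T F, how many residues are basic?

K, R, and H are the three residues with basic side chains (ε-amine, guanidinium, and imidazole respectively).
Matching residues: R3, H5, K7, K11, R16, K19, R20.

7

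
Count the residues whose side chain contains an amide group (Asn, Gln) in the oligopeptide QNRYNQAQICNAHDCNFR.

Matching residues: Q1, N2, N5, Q6, Q8, N11, N16.

7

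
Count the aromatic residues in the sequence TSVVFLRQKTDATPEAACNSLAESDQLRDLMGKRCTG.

1

F, W, and Y each carry an aromatic ring on the side chain.
Matching residues: F5.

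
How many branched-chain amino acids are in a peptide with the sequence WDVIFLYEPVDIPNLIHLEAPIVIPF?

V, L, and I make up the branched-chain aliphatic group.
Matching residues: V3, I4, L6, V10, I12, L15, I16, L18, I22, V23, I24.

11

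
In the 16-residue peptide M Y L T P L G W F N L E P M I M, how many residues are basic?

0

K, R, and H are the three residues with basic side chains (ε-amine, guanidinium, and imidazole respectively).
None of the 16 residues belong to this group.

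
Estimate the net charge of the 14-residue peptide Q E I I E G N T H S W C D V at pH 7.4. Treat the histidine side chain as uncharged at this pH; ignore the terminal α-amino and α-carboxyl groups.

At pH ~7.4 the Lys and Arg side chains are protonated (+1), the Asp and Glu side chains are deprotonated (−1), and with His taken as neutral all other side chains carry no charge.
Positive (K, R): none → +0.
Negative (D, E): E2, E5, D13 → −3.
Net charge = (+0) + (−3) = −3.

-3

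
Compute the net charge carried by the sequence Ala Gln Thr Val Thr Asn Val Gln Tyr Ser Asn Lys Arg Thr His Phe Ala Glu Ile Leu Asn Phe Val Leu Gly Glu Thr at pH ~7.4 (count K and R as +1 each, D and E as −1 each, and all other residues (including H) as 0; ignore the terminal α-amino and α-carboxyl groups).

0

Positive (K, R): Lys12, Arg13 → +2.
Negative (D, E): Glu18, Glu26 → −2.
Net charge = (+2) + (−2) = 0.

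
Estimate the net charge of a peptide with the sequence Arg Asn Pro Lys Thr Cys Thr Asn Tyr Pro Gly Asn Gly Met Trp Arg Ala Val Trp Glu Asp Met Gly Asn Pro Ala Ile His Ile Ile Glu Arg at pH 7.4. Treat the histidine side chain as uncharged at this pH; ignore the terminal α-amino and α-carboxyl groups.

+1

Near pH 7.4, K and R contribute +1 each, D and E contribute −1 each, and every other side chain (His included, as stated) is uncharged.
Positive (K, R): Arg1, Lys4, Arg16, Arg32 → +4.
Negative (D, E): Glu20, Asp21, Glu31 → −3.
Net charge = (+4) + (−3) = +1.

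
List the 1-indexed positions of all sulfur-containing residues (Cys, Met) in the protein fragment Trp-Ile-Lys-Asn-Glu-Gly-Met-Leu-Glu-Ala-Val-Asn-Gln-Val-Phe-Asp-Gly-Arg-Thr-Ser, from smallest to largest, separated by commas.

Matching residues: Met7.

7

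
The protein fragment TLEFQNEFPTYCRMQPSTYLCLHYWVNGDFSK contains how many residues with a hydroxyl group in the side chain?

8

The –OH-bearing residues are Ser, Thr (aliphatic alcohols), and Tyr (phenol).
Matching residues: T1, T10, Y11, S17, T18, Y19, Y24, S31.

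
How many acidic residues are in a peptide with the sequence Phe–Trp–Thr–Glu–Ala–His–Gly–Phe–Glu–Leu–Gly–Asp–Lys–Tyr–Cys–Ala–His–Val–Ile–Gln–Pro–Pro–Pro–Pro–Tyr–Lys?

3

The acidic residues are Asp (D) and Glu (E), whose side chains end in a carboxylate group.
Matching residues: Glu4, Glu9, Asp12.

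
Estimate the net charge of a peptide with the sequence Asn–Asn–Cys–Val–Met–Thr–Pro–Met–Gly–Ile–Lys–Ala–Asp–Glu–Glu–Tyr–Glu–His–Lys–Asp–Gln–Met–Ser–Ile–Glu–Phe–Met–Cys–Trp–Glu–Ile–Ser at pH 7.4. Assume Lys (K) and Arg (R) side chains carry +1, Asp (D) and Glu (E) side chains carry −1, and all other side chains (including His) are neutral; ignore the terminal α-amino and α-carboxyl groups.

-5

Positive (K, R): Lys11, Lys19 → +2.
Negative (D, E): Asp13, Glu14, Glu15, Glu17, Asp20, Glu25, Glu30 → −7.
Net charge = (+2) + (−7) = −5.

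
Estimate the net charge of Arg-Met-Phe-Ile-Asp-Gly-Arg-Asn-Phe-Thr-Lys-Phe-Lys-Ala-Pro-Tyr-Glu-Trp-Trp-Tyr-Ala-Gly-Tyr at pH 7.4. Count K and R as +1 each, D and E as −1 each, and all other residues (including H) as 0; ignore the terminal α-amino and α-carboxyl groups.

+2

Positive (K, R): Arg1, Arg7, Lys11, Lys13 → +4.
Negative (D, E): Asp5, Glu17 → −2.
Net charge = (+4) + (−2) = +2.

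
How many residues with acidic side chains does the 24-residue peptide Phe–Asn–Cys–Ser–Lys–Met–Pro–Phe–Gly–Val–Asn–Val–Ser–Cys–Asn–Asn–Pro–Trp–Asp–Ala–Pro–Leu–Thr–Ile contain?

1

The acidic residues are Asp (D) and Glu (E), whose side chains end in a carboxylate group.
Matching residues: Asp19.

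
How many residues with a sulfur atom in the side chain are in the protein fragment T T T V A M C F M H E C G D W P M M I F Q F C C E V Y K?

8

The sulfur-bearing residues are cysteine (–SH) and methionine (–S–CH₃).
Matching residues: M6, C7, M9, C12, M17, M18, C23, C24.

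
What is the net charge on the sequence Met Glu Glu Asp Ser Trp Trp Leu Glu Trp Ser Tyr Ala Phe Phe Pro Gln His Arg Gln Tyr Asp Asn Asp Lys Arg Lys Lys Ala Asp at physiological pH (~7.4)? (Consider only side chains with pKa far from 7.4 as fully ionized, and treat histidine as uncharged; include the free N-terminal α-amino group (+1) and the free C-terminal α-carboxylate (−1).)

-2

The side chains ionized at physiological pH are Lys/Arg (+1) and Asp/Glu (−1); with His treated as neutral, nothing else contributes.
Positive (K, R): Arg19, Lys25, Arg26, Lys27, Lys28 → +5.
Negative (D, E): Glu2, Glu3, Asp4, Glu9, Asp22, Asp24, Asp30 → −7.
The N-terminus (+1) and C-terminus (−1) cancel.
Net charge = (+5) + (−7) = −2.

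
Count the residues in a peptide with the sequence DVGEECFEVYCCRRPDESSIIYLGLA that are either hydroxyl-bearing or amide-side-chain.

Hydroxyl-bearing: S, T, Y. Amide-side-chain: N, Q.
Hydroxyl-bearing residues here: Y10, S18, S19, Y22 (4).
Amide-side-chain residues here: none (0).
The two groups share no amino acid, so total = 4 + 0 = 4.

4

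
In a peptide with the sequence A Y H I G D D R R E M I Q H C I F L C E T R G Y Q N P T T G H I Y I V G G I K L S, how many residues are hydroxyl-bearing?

Serine (S), threonine (T), and tyrosine (Y) each carry a hydroxyl group on the side chain.
Matching residues: Y2, T21, Y24, T28, T29, Y33, S41.

7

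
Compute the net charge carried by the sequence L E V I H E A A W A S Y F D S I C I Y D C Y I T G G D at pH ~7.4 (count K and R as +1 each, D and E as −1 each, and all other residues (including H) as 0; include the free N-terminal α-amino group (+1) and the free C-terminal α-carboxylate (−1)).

-5

Positive (K, R): none → +0.
Negative (D, E): E2, E6, D14, D20, D27 → −5.
The N-terminus (+1) and C-terminus (−1) cancel.
Net charge = (+0) + (−5) = −5.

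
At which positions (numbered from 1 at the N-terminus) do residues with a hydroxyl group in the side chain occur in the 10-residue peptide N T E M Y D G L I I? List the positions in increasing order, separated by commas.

The –OH-bearing residues are Ser, Thr (aliphatic alcohols), and Tyr (phenol).
Matching residues: T2, Y5.

2, 5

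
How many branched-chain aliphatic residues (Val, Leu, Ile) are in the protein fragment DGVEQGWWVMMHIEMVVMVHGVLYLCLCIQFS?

11

Matching residues: V3, V9, I13, V16, V17, V19, V22, L23, L25, L27, I29.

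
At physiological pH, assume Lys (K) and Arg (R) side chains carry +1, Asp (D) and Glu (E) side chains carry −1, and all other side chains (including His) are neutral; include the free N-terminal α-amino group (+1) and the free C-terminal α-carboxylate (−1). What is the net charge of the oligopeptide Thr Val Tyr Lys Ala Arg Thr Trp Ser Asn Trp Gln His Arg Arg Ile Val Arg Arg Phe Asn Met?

Positive (K, R): Lys4, Arg6, Arg14, Arg15, Arg18, Arg19 → +6.
Negative (D, E): none → −0.
The N-terminus (+1) and C-terminus (−1) cancel.
Net charge = (+6) + (−0) = +6.

+6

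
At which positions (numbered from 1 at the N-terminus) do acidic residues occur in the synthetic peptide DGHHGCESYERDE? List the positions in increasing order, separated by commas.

Only D (aspartate) and E (glutamate) carry a side-chain carboxylic acid.
Matching residues: D1, E7, E10, D12, E13.

1, 7, 10, 12, 13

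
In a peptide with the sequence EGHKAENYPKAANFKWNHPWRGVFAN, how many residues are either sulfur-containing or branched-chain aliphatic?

1

Sulfur-containing: C, M. Branched-chain aliphatic: I, L, V.
Sulfur-containing residues here: none (0).
Branched-chain aliphatic residues here: V23 (1).
The two groups share no amino acid, so total = 0 + 1 = 1.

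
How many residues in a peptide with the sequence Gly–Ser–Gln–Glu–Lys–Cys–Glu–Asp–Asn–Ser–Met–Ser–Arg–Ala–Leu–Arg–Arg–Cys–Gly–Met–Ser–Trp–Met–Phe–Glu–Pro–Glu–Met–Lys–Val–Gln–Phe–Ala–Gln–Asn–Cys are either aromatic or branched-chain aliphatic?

5

Aromatic: F, W, Y. Branched-chain aliphatic: I, L, V.
Aromatic residues here: Trp22, Phe24, Phe32 (3).
Branched-chain aliphatic residues here: Leu15, Val30 (2).
The two groups share no amino acid, so total = 3 + 2 = 5.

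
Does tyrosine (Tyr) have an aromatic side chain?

Yes

Phenylalanine (F), tryptophan (W), and tyrosine (Y) have aromatic ring side chains.
Tyrosine is in this group.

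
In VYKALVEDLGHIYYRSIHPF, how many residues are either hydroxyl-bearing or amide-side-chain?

Hydroxyl-bearing: S, T, Y. Amide-side-chain: N, Q.
Hydroxyl-bearing residues here: Y2, Y13, Y14, S16 (4).
Amide-side-chain residues here: none (0).
The two groups share no amino acid, so total = 4 + 0 = 4.

4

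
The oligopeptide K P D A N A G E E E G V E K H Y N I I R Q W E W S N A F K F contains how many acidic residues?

Only D (aspartate) and E (glutamate) carry a side-chain carboxylic acid.
Matching residues: D3, E8, E9, E10, E13, E23.

6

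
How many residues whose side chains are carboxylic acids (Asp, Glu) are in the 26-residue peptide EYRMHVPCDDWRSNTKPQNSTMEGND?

5

Matching residues: E1, D9, D10, E23, D26.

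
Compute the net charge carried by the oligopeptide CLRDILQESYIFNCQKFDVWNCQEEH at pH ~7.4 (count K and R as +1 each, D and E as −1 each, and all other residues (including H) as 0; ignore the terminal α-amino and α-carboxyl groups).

Positive (K, R): R3, K16 → +2.
Negative (D, E): D4, E8, D18, E24, E25 → −5.
Net charge = (+2) + (−5) = −3.

-3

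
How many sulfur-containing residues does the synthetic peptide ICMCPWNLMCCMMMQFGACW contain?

The sulfur-bearing residues are cysteine (–SH) and methionine (–S–CH₃).
Matching residues: C2, M3, C4, M9, C10, C11, M12, M13, M14, C19.

10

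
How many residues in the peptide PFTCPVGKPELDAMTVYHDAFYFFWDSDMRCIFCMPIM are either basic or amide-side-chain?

3

Basic: H, K, R. Amide-side-chain: N, Q.
Basic residues here: K8, H18, R30 (3).
Amide-side-chain residues here: none (0).
The two groups share no amino acid, so total = 3 + 0 = 3.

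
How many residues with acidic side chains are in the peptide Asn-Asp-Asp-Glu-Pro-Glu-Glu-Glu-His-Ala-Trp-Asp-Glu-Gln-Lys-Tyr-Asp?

Only D (aspartate) and E (glutamate) carry a side-chain carboxylic acid.
Matching residues: Asp2, Asp3, Glu4, Glu6, Glu7, Glu8, Asp12, Glu13, Asp17.

9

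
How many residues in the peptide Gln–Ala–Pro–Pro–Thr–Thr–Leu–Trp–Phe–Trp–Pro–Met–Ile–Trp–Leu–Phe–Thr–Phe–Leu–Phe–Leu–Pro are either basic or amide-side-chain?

1

Basic: H, K, R. Amide-side-chain: N, Q.
Basic residues here: none (0).
Amide-side-chain residues here: Gln1 (1).
The two groups share no amino acid, so total = 0 + 1 = 1.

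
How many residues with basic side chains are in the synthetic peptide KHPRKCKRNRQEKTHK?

K, R, and H are the three residues with basic side chains (ε-amine, guanidinium, and imidazole respectively).
Matching residues: K1, H2, R4, K5, K7, R8, R10, K13, H15, K16.

10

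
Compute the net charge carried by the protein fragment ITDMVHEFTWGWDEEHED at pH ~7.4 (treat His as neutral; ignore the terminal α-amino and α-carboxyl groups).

-7

At pH ~7.4 the Lys and Arg side chains are protonated (+1), the Asp and Glu side chains are deprotonated (−1), and with His taken as neutral all other side chains carry no charge.
Positive (K, R): none → +0.
Negative (D, E): D3, E7, D13, E14, E15, E17, D18 → −7.
Net charge = (+0) + (−7) = −7.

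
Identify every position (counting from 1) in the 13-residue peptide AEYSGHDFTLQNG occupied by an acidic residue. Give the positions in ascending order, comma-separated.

The acidic residues are Asp (D) and Glu (E), whose side chains end in a carboxylate group.
Matching residues: E2, D7.

2, 7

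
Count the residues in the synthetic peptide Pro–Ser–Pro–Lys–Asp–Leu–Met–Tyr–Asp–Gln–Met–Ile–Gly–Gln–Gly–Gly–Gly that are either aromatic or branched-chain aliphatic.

3

Aromatic: F, W, Y. Branched-chain aliphatic: I, L, V.
Aromatic residues here: Tyr8 (1).
Branched-chain aliphatic residues here: Leu6, Ile12 (2).
The two groups share no amino acid, so total = 1 + 2 = 3.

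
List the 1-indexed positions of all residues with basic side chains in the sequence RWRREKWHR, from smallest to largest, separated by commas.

The basic amino acids are Lys (K), Arg (R), and His (H).
Matching residues: R1, R3, R4, K6, H8, R9.

1, 3, 4, 6, 8, 9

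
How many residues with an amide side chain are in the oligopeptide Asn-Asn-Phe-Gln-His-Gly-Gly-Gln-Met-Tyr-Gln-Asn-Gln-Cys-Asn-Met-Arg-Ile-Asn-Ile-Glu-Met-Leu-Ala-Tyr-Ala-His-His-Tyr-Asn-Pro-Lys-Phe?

The amide-side-chain residues are Asn (N) and Gln (Q).
Matching residues: Asn1, Asn2, Gln4, Gln8, Gln11, Asn12, Gln13, Asn15, Asn19, Asn30.

10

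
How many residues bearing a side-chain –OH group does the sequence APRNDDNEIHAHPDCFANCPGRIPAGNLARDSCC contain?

1

The –OH-bearing residues are Ser, Thr (aliphatic alcohols), and Tyr (phenol).
Matching residues: S32.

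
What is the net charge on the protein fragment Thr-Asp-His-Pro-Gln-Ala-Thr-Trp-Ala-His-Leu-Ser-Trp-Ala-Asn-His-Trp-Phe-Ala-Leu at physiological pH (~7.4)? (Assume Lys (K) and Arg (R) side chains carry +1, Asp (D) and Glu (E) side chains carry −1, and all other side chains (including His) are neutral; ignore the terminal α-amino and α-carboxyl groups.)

Positive (K, R): none → +0.
Negative (D, E): Asp2 → −1.
Net charge = (+0) + (−1) = −1.

-1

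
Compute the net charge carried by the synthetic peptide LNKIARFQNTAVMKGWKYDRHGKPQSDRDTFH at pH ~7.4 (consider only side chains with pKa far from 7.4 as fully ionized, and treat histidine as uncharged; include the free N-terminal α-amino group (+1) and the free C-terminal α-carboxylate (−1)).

+4

The side chains ionized at physiological pH are Lys/Arg (+1) and Asp/Glu (−1); with His treated as neutral, nothing else contributes.
Positive (K, R): K3, R6, K14, K17, R20, K23, R28 → +7.
Negative (D, E): D19, D27, D29 → −3.
The N-terminus (+1) and C-terminus (−1) cancel.
Net charge = (+7) + (−3) = +4.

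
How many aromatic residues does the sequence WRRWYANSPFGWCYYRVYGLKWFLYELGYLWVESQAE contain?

F, W, and Y each carry an aromatic ring on the side chain.
Matching residues: W1, W4, Y5, F10, W12, Y14, Y15, Y18, W22, F23, Y25, Y29, W31.

13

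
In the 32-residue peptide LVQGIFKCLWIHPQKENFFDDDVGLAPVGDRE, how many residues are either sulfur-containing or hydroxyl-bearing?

Sulfur-containing: C, M. Hydroxyl-bearing: S, T, Y.
Sulfur-containing residues here: C8 (1).
Hydroxyl-bearing residues here: none (0).
The two groups share no amino acid, so total = 1 + 0 = 1.

1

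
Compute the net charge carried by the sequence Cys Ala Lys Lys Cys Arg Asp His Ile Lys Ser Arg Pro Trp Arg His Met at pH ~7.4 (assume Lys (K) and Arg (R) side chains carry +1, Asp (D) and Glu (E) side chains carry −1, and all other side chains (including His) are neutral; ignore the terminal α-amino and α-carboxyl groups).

+5

Positive (K, R): Lys3, Lys4, Arg6, Lys10, Arg12, Arg15 → +6.
Negative (D, E): Asp7 → −1.
Net charge = (+6) + (−1) = +5.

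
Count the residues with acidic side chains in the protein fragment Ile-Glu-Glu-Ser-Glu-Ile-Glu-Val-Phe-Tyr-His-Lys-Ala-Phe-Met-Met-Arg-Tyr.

4

Only D (aspartate) and E (glutamate) carry a side-chain carboxylic acid.
Matching residues: Glu2, Glu3, Glu5, Glu7.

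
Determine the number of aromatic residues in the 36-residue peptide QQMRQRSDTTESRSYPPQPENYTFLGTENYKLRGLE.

4

Phenylalanine (F), tryptophan (W), and tyrosine (Y) have aromatic ring side chains.
Matching residues: Y15, Y22, F24, Y30.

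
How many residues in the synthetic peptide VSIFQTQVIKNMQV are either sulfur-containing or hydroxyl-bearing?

3

Sulfur-containing: C, M. Hydroxyl-bearing: S, T, Y.
Sulfur-containing residues here: M12 (1).
Hydroxyl-bearing residues here: S2, T6 (2).
The two groups share no amino acid, so total = 1 + 2 = 3.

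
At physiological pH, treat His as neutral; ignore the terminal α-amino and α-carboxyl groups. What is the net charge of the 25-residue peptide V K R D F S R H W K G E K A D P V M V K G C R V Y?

Near pH 7.4, K and R contribute +1 each, D and E contribute −1 each, and every other side chain (His included, as stated) is uncharged.
Positive (K, R): K2, R3, R7, K10, K13, K20, R23 → +7.
Negative (D, E): D4, E12, D15 → −3.
Net charge = (+7) + (−3) = +4.

+4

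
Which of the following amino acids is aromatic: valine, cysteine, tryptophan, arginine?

tryptophan

F, W, and Y each carry an aromatic ring on the side chain.
Of the listed options, only tryptophan belongs to this group.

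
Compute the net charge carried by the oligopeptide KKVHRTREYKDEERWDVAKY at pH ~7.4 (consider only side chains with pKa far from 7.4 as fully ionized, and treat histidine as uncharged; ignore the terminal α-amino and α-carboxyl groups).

At pH ~7.4 the Lys and Arg side chains are protonated (+1), the Asp and Glu side chains are deprotonated (−1), and with His taken as neutral all other side chains carry no charge.
Positive (K, R): K1, K2, R5, R7, K10, R14, K19 → +7.
Negative (D, E): E8, D11, E12, E13, D16 → −5.
Net charge = (+7) + (−5) = +2.

+2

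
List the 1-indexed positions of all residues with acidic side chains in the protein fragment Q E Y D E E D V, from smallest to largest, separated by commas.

Aspartate (D) and glutamate (E) have carboxylic-acid side chains and are the acidic amino acids.
Matching residues: E2, D4, E5, E6, D7.

2, 4, 5, 6, 7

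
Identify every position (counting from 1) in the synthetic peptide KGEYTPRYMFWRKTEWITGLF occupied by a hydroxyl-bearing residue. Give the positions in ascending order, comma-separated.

Matching residues: Y4, T5, Y8, T14, T18.

4, 5, 8, 14, 18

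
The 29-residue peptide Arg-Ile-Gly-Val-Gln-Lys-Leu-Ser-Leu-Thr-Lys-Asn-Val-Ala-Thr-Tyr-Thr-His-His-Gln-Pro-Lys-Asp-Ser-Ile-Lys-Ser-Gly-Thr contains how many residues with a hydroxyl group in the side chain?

8

The –OH-bearing residues are Ser, Thr (aliphatic alcohols), and Tyr (phenol).
Matching residues: Ser8, Thr10, Thr15, Tyr16, Thr17, Ser24, Ser27, Thr29.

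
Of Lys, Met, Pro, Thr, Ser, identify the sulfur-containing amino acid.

Met

Only Cys (C) and Met (M) have a sulfur atom in the side chain.
Of the listed options, only Met belongs to this group.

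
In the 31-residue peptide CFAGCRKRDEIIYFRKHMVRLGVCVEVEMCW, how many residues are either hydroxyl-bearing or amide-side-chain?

1

Hydroxyl-bearing: S, T, Y. Amide-side-chain: N, Q.
Hydroxyl-bearing residues here: Y13 (1).
Amide-side-chain residues here: none (0).
The two groups share no amino acid, so total = 1 + 0 = 1.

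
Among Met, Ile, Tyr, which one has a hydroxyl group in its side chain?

The –OH-bearing residues are Ser, Thr (aliphatic alcohols), and Tyr (phenol).
Of the listed options, only Tyr belongs to this group.

Tyr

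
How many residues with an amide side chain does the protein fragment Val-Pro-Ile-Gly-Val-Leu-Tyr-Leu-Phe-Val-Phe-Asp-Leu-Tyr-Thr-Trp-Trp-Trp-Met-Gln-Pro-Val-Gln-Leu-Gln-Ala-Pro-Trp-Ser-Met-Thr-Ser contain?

3

The amide-side-chain residues are Asn (N) and Gln (Q).
Matching residues: Gln20, Gln23, Gln25.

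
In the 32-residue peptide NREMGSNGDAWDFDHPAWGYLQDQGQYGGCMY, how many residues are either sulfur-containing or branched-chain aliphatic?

Sulfur-containing: C, M. Branched-chain aliphatic: I, L, V.
Sulfur-containing residues here: M4, C30, M31 (3).
Branched-chain aliphatic residues here: L21 (1).
The two groups share no amino acid, so total = 3 + 1 = 4.

4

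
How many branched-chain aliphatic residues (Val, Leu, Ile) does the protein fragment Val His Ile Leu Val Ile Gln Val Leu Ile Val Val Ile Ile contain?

Matching residues: Val1, Ile3, Leu4, Val5, Ile6, Val8, Leu9, Ile10, Val11, Val12, Ile13, Ile14.

12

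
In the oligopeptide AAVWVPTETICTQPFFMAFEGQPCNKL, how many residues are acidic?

2

Only D (aspartate) and E (glutamate) carry a side-chain carboxylic acid.
Matching residues: E8, E20.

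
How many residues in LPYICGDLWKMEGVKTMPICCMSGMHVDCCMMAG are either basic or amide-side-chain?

Basic: H, K, R. Amide-side-chain: N, Q.
Basic residues here: K10, K15, H26 (3).
Amide-side-chain residues here: none (0).
The two groups share no amino acid, so total = 3 + 0 = 3.

3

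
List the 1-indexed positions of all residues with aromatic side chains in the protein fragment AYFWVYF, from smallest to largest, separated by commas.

2, 3, 4, 6, 7

F, W, and Y each carry an aromatic ring on the side chain.
Matching residues: Y2, F3, W4, Y6, F7.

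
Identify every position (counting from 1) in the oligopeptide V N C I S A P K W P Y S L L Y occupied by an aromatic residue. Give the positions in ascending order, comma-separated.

9, 11, 15

Matching residues: W9, Y11, Y15.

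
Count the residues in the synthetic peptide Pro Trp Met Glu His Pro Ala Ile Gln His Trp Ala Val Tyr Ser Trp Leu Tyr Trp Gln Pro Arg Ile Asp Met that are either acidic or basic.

Acidic: D, E. Basic: H, K, R.
Acidic residues here: Glu4, Asp24 (2).
Basic residues here: His5, His10, Arg22 (3).
The two groups share no amino acid, so total = 2 + 3 = 5.

5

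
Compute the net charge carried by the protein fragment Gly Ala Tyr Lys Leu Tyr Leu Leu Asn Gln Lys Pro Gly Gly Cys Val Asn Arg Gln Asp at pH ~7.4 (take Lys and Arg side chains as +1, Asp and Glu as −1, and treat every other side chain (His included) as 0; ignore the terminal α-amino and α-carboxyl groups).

Positive (K, R): Lys4, Lys11, Arg18 → +3.
Negative (D, E): Asp20 → −1.
Net charge = (+3) + (−1) = +2.

+2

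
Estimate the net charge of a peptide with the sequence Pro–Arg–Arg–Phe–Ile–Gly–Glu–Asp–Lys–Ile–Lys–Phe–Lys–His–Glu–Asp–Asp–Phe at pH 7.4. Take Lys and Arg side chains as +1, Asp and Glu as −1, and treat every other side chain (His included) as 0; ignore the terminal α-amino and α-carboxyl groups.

Positive (K, R): Arg2, Arg3, Lys9, Lys11, Lys13 → +5.
Negative (D, E): Glu7, Asp8, Glu15, Asp16, Asp17 → −5.
Net charge = (+5) + (−5) = 0.

0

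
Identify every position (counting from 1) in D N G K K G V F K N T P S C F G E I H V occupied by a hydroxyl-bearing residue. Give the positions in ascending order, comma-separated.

The –OH-bearing residues are Ser, Thr (aliphatic alcohols), and Tyr (phenol).
Matching residues: T11, S13.

11, 13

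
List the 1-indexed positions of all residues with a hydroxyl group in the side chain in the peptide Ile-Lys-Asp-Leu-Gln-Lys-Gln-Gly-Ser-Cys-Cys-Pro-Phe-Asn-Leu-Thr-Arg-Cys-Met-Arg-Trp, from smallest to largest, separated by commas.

S, T, and Y are the three residues with a side-chain hydroxyl.
Matching residues: Ser9, Thr16.

9, 16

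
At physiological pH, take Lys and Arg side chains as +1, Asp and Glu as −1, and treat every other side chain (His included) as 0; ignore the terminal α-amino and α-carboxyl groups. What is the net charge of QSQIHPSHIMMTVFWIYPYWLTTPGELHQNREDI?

Positive (K, R): R31 → +1.
Negative (D, E): E26, E32, D33 → −3.
Net charge = (+1) + (−3) = −2.

-2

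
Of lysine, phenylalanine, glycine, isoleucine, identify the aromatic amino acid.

The aromatic amino acids are Phe (F, benzyl), Trp (W, indole), and Tyr (Y, phenol).
Of the listed options, only phenylalanine belongs to this group.

phenylalanine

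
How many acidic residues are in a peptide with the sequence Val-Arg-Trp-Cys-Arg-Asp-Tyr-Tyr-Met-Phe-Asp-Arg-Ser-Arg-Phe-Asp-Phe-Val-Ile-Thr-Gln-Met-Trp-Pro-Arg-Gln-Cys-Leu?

Only D (aspartate) and E (glutamate) carry a side-chain carboxylic acid.
Matching residues: Asp6, Asp11, Asp16.

3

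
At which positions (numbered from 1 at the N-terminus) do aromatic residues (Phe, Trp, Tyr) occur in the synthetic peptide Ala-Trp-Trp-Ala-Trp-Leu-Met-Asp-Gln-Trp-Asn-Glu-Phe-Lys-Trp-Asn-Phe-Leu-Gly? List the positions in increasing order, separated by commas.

Matching residues: Trp2, Trp3, Trp5, Trp10, Phe13, Trp15, Phe17.

2, 3, 5, 10, 13, 15, 17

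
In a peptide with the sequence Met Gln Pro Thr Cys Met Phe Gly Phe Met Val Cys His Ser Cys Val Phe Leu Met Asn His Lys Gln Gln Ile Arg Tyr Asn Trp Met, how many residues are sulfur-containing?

Cysteine (C, thiol) and methionine (M, thioether) are the two sulfur-containing amino acids.
Matching residues: Met1, Cys5, Met6, Met10, Cys12, Cys15, Met19, Met30.

8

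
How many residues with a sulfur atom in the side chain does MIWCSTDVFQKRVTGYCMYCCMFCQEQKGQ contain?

8

Cysteine (C, thiol) and methionine (M, thioether) are the two sulfur-containing amino acids.
Matching residues: M1, C4, C17, M18, C20, C21, M22, C24.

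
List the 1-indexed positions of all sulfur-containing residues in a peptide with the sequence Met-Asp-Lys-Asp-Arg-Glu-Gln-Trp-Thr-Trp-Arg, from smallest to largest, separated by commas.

Cysteine (C, thiol) and methionine (M, thioether) are the two sulfur-containing amino acids.
Matching residues: Met1.

1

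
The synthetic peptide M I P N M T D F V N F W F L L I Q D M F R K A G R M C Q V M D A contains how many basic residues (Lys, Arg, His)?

3

Matching residues: R21, K22, R25.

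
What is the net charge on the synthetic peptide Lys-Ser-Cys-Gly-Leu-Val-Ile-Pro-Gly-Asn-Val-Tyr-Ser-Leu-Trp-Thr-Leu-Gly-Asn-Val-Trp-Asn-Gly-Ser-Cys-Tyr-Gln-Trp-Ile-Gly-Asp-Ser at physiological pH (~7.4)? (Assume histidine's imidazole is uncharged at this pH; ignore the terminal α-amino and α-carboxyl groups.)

Near pH 7.4, K and R contribute +1 each, D and E contribute −1 each, and every other side chain (His included, as stated) is uncharged.
Positive (K, R): Lys1 → +1.
Negative (D, E): Asp31 → −1.
Net charge = (+1) + (−1) = 0.

0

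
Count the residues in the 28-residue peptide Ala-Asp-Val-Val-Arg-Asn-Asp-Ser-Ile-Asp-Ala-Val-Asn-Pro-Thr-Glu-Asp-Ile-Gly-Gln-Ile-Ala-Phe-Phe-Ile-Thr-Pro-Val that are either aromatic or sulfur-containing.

2

Aromatic: F, W, Y. Sulfur-containing: C, M.
Aromatic residues here: Phe23, Phe24 (2).
Sulfur-containing residues here: none (0).
The two groups share no amino acid, so total = 2 + 0 = 2.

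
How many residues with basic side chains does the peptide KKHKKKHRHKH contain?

11

K, R, and H are the three residues with basic side chains (ε-amine, guanidinium, and imidazole respectively).
Matching residues: K1, K2, H3, K4, K5, K6, H7, R8, H9, K10, H11.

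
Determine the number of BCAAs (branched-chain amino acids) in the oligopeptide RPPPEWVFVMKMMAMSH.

V, L, and I make up the branched-chain aliphatic group.
Matching residues: V7, V9.

2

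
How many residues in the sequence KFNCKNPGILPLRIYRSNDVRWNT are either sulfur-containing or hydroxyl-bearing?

4

Sulfur-containing: C, M. Hydroxyl-bearing: S, T, Y.
Sulfur-containing residues here: C4 (1).
Hydroxyl-bearing residues here: Y15, S17, T24 (3).
The two groups share no amino acid, so total = 1 + 3 = 4.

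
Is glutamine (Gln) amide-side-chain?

Yes

Asparagine (N) and glutamine (Q) have uncharged amide side chains.
Glutamine is in this group.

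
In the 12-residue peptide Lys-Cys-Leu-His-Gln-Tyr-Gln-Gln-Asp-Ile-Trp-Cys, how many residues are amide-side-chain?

Only N (asparagine) and Q (glutamine) carry a side-chain carboxamide.
Matching residues: Gln5, Gln7, Gln8.

3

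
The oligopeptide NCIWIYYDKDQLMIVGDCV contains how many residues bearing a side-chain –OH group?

2

The –OH-bearing residues are Ser, Thr (aliphatic alcohols), and Tyr (phenol).
Matching residues: Y6, Y7.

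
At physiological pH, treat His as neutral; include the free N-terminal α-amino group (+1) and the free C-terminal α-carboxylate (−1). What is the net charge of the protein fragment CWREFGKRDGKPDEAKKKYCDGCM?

+2

Near pH 7.4, K and R contribute +1 each, D and E contribute −1 each, and every other side chain (His included, as stated) is uncharged.
Positive (K, R): R3, K7, R8, K11, K16, K17, K18 → +7.
Negative (D, E): E4, D9, D13, E14, D21 → −5.
The N-terminus (+1) and C-terminus (−1) cancel.
Net charge = (+7) + (−5) = +2.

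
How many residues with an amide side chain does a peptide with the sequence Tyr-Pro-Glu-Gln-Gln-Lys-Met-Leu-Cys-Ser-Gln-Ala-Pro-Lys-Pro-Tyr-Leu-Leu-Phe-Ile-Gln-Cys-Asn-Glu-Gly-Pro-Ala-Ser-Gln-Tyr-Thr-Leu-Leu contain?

Only N (asparagine) and Q (glutamine) carry a side-chain carboxamide.
Matching residues: Gln4, Gln5, Gln11, Gln21, Asn23, Gln29.

6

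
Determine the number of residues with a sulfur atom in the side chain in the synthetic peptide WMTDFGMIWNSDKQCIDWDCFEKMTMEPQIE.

Cysteine (C, thiol) and methionine (M, thioether) are the two sulfur-containing amino acids.
Matching residues: M2, M7, C15, C20, M24, M26.

6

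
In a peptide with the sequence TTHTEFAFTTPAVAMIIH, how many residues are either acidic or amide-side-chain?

1

Acidic: D, E. Amide-side-chain: N, Q.
Acidic residues here: E5 (1).
Amide-side-chain residues here: none (0).
The two groups share no amino acid, so total = 1 + 0 = 1.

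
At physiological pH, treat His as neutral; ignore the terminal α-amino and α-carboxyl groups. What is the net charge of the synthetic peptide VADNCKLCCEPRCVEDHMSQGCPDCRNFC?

The side chains ionized at physiological pH are Lys/Arg (+1) and Asp/Glu (−1); with His treated as neutral, nothing else contributes.
Positive (K, R): K6, R12, R26 → +3.
Negative (D, E): D3, E10, E15, D16, D24 → −5.
Net charge = (+3) + (−5) = −2.

-2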